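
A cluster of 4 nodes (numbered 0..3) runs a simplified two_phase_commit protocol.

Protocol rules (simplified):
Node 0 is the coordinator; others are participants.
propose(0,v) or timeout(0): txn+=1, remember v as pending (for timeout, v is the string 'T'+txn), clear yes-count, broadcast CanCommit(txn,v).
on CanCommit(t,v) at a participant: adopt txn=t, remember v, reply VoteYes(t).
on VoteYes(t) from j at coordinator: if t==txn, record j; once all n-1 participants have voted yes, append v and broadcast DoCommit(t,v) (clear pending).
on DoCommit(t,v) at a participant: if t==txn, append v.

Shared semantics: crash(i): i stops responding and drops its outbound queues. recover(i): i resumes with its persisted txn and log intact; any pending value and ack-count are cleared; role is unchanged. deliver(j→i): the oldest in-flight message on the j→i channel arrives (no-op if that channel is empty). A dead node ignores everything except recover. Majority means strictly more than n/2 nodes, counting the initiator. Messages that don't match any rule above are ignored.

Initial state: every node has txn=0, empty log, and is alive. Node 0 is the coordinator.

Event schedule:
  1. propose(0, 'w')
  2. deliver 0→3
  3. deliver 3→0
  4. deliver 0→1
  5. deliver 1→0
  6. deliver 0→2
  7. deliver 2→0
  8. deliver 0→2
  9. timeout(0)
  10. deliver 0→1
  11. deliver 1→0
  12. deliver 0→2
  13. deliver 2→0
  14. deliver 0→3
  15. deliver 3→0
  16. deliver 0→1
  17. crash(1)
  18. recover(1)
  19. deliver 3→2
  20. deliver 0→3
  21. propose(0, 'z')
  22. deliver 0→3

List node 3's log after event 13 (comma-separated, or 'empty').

empty

[1] propose(0,'w') → N0(coor t1 [-])
[2] deliver 0→3 → N3(part t1 [-])
[3] deliver 3→0 → ∅
[4] deliver 0→1 → N1(part t1 [-])
[5] deliver 1→0 → ∅
[6] deliver 0→2 → N2(part t1 [-])
[7] deliver 2→0 → N0(coor t1 [w])
[8] deliver 0→2 → N2(part t1 [w])
[9] timeout(0) → N0(coor t2 [w])
[10] deliver 0→1 → N1(part t1 [w])
[11] deliver 1→0 → ∅
[12] deliver 0→2 → N2(part t2 [w])
[13] deliver 2→0 → ∅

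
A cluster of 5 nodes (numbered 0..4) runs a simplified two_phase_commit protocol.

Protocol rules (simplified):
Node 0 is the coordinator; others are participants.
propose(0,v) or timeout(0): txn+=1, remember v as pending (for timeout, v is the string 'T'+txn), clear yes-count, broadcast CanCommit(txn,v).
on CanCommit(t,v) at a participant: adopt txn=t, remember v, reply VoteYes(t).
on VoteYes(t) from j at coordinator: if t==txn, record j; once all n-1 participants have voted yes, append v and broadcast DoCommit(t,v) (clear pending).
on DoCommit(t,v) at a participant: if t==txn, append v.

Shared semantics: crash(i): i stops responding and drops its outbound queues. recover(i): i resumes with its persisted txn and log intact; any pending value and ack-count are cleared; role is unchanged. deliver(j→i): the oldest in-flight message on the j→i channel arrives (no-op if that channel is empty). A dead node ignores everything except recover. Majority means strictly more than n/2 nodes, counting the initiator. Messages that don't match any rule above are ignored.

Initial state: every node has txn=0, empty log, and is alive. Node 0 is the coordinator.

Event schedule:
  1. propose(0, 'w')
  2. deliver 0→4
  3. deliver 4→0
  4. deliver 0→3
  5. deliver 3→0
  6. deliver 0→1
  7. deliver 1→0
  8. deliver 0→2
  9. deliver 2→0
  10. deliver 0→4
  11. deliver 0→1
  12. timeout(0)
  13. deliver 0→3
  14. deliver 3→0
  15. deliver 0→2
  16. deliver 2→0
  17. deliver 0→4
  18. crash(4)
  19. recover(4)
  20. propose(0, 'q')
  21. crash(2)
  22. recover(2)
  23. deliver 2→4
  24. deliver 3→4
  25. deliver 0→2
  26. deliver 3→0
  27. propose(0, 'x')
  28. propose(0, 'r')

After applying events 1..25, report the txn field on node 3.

e1 propose(0,'w'): 0[coor,t=1,-]
e2 deliver 0→4: 4[part,t=1,-]
e3 deliver 4→0: ·
e4 deliver 0→3: 3[part,t=1,-]
e5 deliver 3→0: ·
e6 deliver 0→1: 1[part,t=1,-]
e7 deliver 1→0: ·
e8 deliver 0→2: 2[part,t=1,-]
e9 deliver 2→0: 0[coor,t=1,w]
e10 deliver 0→4: 4[part,t=1,w]
e11 deliver 0→1: 1[part,t=1,w]
e12 timeout(0): 0[coor,t=2,w]
e13 deliver 0→3: 3[part,t=1,w]
e14 deliver 3→0: ·
e15 deliver 0→2: 2[part,t=1,w]
e16 deliver 2→0: ·
e17 deliver 0→4: 4[part,t=2,w]
e18 crash(4): 4[✗part,t=2,w]
e19 recover(4): 4[part,t=2,w]
e20 propose(0,'q'): 0[coor,t=3,w]
e21 crash(2): 2[✗part,t=1,w]
e22 recover(2): 2[part,t=1,w]
e23 deliver 2→4: ·
e24 deliver 3→4: ·
e25 deliver 0→2: 2[part,t=2,w]

1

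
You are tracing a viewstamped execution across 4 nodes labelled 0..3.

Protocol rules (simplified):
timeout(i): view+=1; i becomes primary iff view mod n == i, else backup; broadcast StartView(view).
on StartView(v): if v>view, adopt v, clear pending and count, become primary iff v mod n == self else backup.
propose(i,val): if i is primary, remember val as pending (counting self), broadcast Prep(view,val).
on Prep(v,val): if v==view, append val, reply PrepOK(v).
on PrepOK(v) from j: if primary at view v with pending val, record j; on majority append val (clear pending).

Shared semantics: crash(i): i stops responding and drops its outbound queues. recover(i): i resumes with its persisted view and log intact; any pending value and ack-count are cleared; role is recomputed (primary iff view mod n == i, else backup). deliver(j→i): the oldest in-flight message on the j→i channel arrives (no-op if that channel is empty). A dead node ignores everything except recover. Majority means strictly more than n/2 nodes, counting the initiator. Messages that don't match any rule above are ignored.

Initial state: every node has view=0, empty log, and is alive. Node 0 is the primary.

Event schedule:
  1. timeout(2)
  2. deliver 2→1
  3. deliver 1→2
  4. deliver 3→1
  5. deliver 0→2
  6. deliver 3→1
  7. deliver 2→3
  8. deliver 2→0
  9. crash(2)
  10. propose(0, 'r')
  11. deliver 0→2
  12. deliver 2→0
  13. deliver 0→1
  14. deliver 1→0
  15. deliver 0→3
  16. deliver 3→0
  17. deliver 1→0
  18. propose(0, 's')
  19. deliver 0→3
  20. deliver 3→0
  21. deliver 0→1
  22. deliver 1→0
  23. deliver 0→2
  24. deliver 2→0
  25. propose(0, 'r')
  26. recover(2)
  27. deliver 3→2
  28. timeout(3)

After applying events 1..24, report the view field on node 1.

[1] timeout(2) → N2(back v1 [-])
[2] deliver 2→1 → N1(prim v1 [-])
[3] deliver 1→2 → ∅
[4] deliver 3→1 → ∅
[5] deliver 0→2 → ∅
[6] deliver 3→1 → ∅
[7] deliver 2→3 → N3(back v1 [-])
[8] deliver 2→0 → N0(back v1 [-])
[9] crash(2) → N2(✗back v1 [-])
[10] propose(0,'r') → ∅
[11] deliver 0→2 → ∅
[12] deliver 2→0 → ∅
[13] deliver 0→1 → ∅
[14] deliver 1→0 → ∅
[15] deliver 0→3 → ∅
[16] deliver 3→0 → ∅
[17] deliver 1→0 → ∅
[18] propose(0,'s') → ∅
[19] deliver 0→3 → ∅
[20] deliver 3→0 → ∅
[21] deliver 0→1 → ∅
[22] deliver 1→0 → ∅
[23] deliver 0→2 → ∅
[24] deliver 2→0 → ∅

1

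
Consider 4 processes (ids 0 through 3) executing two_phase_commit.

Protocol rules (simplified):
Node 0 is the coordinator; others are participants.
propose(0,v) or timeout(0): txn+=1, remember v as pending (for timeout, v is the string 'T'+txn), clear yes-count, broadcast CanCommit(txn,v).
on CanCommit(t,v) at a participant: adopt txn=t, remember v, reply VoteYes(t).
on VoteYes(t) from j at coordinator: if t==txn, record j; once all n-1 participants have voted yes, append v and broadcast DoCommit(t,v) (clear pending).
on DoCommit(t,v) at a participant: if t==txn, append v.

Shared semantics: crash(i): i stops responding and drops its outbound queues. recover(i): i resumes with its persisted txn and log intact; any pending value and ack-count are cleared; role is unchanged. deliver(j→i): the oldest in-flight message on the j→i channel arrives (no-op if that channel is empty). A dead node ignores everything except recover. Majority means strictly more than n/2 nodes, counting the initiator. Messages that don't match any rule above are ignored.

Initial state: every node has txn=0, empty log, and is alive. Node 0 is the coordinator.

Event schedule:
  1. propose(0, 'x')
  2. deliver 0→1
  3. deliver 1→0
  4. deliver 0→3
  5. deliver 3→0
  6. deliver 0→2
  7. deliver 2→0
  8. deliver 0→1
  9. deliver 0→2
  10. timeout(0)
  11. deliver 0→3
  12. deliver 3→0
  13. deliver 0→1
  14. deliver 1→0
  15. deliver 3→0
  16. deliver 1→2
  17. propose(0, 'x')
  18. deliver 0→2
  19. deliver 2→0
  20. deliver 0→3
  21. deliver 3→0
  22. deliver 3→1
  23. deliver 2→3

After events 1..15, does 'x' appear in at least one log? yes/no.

[1] propose(0,'x') → N0(coor t1 [-])
[2] deliver 0→1 → N1(part t1 [-])
[3] deliver 1→0 → ∅
[4] deliver 0→3 → N3(part t1 [-])
[5] deliver 3→0 → ∅
[6] deliver 0→2 → N2(part t1 [-])
[7] deliver 2→0 → N0(coor t1 [x])
[8] deliver 0→1 → N1(part t1 [x])
[9] deliver 0→2 → N2(part t1 [x])
[10] timeout(0) → N0(coor t2 [x])
[11] deliver 0→3 → N3(part t1 [x])
[12] deliver 3→0 → ∅
[13] deliver 0→1 → N1(part t2 [x])
[14] deliver 1→0 → ∅
[15] deliver 3→0 → ∅

yes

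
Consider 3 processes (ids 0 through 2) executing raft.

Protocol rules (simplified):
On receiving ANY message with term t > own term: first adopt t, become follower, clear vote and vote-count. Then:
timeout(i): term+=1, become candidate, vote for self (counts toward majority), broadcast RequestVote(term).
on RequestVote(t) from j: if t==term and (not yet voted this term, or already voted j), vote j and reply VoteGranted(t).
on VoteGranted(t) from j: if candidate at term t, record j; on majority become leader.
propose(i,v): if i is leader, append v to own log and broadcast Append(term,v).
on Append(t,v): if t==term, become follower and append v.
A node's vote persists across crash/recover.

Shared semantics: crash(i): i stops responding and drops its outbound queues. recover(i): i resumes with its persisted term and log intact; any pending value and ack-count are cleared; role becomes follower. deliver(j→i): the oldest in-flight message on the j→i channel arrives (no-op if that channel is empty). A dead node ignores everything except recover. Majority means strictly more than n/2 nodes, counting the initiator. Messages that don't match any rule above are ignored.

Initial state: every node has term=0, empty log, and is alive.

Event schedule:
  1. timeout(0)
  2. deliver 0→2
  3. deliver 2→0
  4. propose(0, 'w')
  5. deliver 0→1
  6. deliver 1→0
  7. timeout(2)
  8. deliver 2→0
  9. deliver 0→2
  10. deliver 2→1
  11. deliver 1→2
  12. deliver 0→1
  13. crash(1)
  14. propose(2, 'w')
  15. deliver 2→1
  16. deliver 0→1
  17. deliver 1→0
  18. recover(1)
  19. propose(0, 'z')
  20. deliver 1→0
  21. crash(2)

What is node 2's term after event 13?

[1] timeout(0) → N0(cand t1 [-])
[2] deliver 0→2 → N2(foll t1 [-])
[3] deliver 2→0 → N0(lead t1 [-])
[4] propose(0,'w') → N0(lead t1 [w])
[5] deliver 0→1 → N1(foll t1 [-])
[6] deliver 1→0 → ∅
[7] timeout(2) → N2(cand t2 [-])
[8] deliver 2→0 → N0(foll t2 [w])
[9] deliver 0→2 → ∅
[10] deliver 2→1 → N1(foll t2 [-])
[11] deliver 1→2 → N2(lead t2 [-])
[12] deliver 0→1 → ∅
[13] crash(1) → N1(✗foll t2 [-])

2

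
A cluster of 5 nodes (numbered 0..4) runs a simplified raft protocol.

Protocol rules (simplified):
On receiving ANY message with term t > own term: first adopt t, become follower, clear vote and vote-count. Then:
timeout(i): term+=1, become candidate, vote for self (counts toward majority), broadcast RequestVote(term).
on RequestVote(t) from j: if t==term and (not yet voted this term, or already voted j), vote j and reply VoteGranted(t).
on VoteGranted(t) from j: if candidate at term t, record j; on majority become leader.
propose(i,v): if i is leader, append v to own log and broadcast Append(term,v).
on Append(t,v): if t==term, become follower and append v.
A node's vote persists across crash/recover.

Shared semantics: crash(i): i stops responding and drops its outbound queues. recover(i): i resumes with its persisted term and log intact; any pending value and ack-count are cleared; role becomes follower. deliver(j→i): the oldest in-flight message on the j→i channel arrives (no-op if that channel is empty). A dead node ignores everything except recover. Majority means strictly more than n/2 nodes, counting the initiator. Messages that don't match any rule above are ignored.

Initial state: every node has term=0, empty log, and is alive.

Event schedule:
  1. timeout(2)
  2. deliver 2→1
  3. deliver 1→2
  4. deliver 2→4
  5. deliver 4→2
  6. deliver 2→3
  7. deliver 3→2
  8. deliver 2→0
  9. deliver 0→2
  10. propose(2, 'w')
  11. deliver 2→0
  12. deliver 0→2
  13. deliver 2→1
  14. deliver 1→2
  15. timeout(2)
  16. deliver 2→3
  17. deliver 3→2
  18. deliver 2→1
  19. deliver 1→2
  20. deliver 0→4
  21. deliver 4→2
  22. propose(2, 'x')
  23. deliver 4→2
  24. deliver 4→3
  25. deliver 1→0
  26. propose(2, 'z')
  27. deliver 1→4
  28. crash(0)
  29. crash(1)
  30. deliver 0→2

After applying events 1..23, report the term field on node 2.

e1 timeout(2): 2[cand,t=1,-]
e2 deliver 2→1: 1[foll,t=1,-]
e3 deliver 1→2: ·
e4 deliver 2→4: 4[foll,t=1,-]
e5 deliver 4→2: 2[lead,t=1,-]
e6 deliver 2→3: 3[foll,t=1,-]
e7 deliver 3→2: ·
e8 deliver 2→0: 0[foll,t=1,-]
e9 deliver 0→2: ·
e10 propose(2,'w'): 2[lead,t=1,w]
e11 deliver 2→0: 0[foll,t=1,w]
e12 deliver 0→2: ·
e13 deliver 2→1: 1[foll,t=1,w]
e14 deliver 1→2: ·
e15 timeout(2): 2[cand,t=2,w]
e16 deliver 2→3: 3[foll,t=1,w]
e17 deliver 3→2: ·
e18 deliver 2→1: 1[foll,t=2,w]
e19 deliver 1→2: ·
e20 deliver 0→4: ·
e21 deliver 4→2: ·
e22 propose(2,'x'): ·
e23 deliver 4→2: ·

2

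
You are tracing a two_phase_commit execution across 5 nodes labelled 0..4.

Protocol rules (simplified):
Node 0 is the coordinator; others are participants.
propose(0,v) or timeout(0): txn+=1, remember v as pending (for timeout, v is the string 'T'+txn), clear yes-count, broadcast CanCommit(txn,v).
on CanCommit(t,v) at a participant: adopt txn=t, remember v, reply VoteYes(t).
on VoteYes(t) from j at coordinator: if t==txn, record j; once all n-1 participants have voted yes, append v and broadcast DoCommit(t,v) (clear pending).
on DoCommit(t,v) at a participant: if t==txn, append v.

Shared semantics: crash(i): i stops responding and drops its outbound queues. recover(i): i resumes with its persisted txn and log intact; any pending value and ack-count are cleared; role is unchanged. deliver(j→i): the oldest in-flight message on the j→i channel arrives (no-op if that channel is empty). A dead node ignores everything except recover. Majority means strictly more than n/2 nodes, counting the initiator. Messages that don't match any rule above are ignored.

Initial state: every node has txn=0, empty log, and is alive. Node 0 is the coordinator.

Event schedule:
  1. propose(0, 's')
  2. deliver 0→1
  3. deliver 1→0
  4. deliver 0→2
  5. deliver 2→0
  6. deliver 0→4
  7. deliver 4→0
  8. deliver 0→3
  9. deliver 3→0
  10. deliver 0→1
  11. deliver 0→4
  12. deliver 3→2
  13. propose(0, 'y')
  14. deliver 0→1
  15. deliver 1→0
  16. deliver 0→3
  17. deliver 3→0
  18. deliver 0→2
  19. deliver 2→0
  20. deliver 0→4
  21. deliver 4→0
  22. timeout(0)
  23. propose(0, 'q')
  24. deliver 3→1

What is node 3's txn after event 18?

1

step 1 propose(0,'s'): 0={coor,t=1,log=-}
step 2 deliver 0→1: 1={part,t=1,log=-}
step 3 deliver 1→0: —
step 4 deliver 0→2: 2={part,t=1,log=-}
step 5 deliver 2→0: —
step 6 deliver 0→4: 4={part,t=1,log=-}
step 7 deliver 4→0: —
step 8 deliver 0→3: 3={part,t=1,log=-}
step 9 deliver 3→0: 0={coor,t=1,log=s}
step 10 deliver 0→1: 1={part,t=1,log=s}
step 11 deliver 0→4: 4={part,t=1,log=s}
step 12 deliver 3→2: —
step 13 propose(0,'y'): 0={coor,t=2,log=s}
step 14 deliver 0→1: 1={part,t=2,log=s}
step 15 deliver 1→0: —
step 16 deliver 0→3: 3={part,t=1,log=s}
step 17 deliver 3→0: —
step 18 deliver 0→2: 2={part,t=1,log=s}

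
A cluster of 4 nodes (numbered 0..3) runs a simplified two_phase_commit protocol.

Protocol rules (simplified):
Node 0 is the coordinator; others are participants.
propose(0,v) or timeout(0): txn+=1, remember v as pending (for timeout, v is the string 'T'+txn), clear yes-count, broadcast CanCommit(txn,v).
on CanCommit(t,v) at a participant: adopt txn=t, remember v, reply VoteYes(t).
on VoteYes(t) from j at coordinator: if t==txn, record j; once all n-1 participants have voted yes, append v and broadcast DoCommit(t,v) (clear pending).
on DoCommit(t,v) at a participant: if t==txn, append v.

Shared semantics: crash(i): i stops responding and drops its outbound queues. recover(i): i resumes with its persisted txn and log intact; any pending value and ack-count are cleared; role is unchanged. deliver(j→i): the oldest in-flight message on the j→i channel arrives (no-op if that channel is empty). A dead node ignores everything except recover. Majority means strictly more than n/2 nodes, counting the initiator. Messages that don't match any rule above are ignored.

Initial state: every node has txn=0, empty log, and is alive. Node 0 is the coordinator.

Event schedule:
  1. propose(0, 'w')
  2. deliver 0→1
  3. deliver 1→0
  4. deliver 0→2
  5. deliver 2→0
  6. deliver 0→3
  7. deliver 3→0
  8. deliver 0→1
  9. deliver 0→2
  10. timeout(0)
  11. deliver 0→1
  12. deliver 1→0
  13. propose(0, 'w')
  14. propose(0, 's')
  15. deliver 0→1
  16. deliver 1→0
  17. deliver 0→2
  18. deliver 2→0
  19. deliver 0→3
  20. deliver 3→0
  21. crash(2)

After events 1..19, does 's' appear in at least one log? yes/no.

no

step 1 propose(0,'w'): 0={coor,t=1,log=-}
step 2 deliver 0→1: 1={part,t=1,log=-}
step 3 deliver 1→0: —
step 4 deliver 0→2: 2={part,t=1,log=-}
step 5 deliver 2→0: —
step 6 deliver 0→3: 3={part,t=1,log=-}
step 7 deliver 3→0: 0={coor,t=1,log=w}
step 8 deliver 0→1: 1={part,t=1,log=w}
step 9 deliver 0→2: 2={part,t=1,log=w}
step 10 timeout(0): 0={coor,t=2,log=w}
step 11 deliver 0→1: 1={part,t=2,log=w}
step 12 deliver 1→0: —
step 13 propose(0,'w'): 0={coor,t=3,log=w}
step 14 propose(0,'s'): 0={coor,t=4,log=w}
step 15 deliver 0→1: 1={part,t=3,log=w}
step 16 deliver 1→0: —
step 17 deliver 0→2: 2={part,t=2,log=w}
step 18 deliver 2→0: —
step 19 deliver 0→3: 3={part,t=1,log=w}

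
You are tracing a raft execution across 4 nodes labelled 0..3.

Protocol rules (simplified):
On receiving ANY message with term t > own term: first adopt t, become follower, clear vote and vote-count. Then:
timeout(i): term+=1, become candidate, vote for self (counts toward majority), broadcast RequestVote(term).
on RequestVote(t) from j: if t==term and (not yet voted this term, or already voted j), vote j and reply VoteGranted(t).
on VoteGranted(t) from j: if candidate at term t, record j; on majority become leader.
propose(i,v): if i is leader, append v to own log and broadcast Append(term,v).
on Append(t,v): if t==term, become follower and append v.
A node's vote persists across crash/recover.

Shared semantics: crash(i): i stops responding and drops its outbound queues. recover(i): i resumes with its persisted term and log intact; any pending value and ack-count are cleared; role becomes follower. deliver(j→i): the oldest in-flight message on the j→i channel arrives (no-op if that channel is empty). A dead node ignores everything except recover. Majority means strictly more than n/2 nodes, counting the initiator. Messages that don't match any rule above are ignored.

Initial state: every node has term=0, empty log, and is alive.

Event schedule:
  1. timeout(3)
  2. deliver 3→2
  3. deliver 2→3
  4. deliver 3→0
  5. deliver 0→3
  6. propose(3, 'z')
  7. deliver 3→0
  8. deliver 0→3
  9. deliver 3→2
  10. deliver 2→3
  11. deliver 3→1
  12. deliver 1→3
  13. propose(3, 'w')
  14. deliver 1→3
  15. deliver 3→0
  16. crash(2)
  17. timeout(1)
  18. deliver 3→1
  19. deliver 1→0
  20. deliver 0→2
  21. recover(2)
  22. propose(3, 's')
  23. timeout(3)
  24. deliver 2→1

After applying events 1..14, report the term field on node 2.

after 1 — timeout(3): n3:cand/t1/[-]
after 2 — deliver 3→2: n2:foll/t1/[-]
after 3 — deliver 2→3: ·
after 4 — deliver 3→0: n0:foll/t1/[-]
after 5 — deliver 0→3: n3:lead/t1/[-]
after 6 — propose(3,'z'): n3:lead/t1/[z]
after 7 — deliver 3→0: n0:foll/t1/[z]
after 8 — deliver 0→3: ·
after 9 — deliver 3→2: n2:foll/t1/[z]
after 10 — deliver 2→3: ·
after 11 — deliver 3→1: n1:foll/t1/[-]
after 12 — deliver 1→3: ·
after 13 — propose(3,'w'): n3:lead/t1/[z,w]
after 14 — deliver 1→3: ·

1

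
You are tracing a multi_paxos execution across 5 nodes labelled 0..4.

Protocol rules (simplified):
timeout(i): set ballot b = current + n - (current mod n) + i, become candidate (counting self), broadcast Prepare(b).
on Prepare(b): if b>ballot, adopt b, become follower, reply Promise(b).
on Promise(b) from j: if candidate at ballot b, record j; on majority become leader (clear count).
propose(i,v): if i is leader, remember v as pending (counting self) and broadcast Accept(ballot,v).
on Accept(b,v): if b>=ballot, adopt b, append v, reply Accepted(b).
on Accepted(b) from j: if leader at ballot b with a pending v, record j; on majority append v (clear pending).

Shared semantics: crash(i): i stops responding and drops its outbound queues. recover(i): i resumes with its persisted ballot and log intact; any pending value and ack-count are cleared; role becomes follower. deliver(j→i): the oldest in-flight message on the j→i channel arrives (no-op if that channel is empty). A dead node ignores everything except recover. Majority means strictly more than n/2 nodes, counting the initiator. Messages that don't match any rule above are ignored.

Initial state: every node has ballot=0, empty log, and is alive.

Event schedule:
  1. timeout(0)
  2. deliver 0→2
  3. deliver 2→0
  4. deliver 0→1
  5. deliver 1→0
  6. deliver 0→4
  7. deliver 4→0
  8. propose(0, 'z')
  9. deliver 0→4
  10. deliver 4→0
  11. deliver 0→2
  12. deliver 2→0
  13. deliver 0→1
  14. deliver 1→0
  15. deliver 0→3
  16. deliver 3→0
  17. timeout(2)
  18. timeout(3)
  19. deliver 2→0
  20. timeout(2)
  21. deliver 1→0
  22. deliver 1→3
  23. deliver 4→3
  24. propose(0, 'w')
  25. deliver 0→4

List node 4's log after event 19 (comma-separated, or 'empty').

z

[1] timeout(0) → N0(cand b5 [-])
[2] deliver 0→2 → N2(foll b5 [-])
[3] deliver 2→0 → ∅
[4] deliver 0→1 → N1(foll b5 [-])
[5] deliver 1→0 → N0(lead b5 [-])
[6] deliver 0→4 → N4(foll b5 [-])
[7] deliver 4→0 → ∅
[8] propose(0,'z') → ∅
[9] deliver 0→4 → N4(foll b5 [z])
[10] deliver 4→0 → ∅
[11] deliver 0→2 → N2(foll b5 [z])
[12] deliver 2→0 → N0(lead b5 [z])
[13] deliver 0→1 → N1(foll b5 [z])
[14] deliver 1→0 → ∅
[15] deliver 0→3 → N3(foll b5 [-])
[16] deliver 3→0 → ∅
[17] timeout(2) → N2(cand b12 [z])
[18] timeout(3) → N3(cand b13 [-])
[19] deliver 2→0 → N0(foll b12 [z])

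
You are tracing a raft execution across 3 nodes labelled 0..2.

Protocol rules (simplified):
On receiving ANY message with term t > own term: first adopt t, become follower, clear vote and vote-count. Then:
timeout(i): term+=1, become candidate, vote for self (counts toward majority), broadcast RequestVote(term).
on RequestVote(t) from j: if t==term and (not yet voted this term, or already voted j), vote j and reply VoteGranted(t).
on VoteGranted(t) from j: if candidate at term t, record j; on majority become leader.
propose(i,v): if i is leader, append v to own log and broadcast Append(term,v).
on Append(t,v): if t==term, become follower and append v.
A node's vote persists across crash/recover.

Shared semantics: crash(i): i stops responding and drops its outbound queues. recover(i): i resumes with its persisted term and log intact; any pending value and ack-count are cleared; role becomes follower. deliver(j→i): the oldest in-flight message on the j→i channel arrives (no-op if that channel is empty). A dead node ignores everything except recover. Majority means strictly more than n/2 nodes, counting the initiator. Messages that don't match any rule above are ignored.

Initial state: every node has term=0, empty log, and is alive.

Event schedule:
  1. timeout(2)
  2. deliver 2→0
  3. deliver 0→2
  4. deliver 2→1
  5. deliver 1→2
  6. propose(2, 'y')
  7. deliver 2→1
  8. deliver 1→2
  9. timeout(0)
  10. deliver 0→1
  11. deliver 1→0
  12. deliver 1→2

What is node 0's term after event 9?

step 1 timeout(2): 2={cand,t=1,log=-}
step 2 deliver 2→0: 0={foll,t=1,log=-}
step 3 deliver 0→2: 2={lead,t=1,log=-}
step 4 deliver 2→1: 1={foll,t=1,log=-}
step 5 deliver 1→2: —
step 6 propose(2,'y'): 2={lead,t=1,log=y}
step 7 deliver 2→1: 1={foll,t=1,log=y}
step 8 deliver 1→2: —
step 9 timeout(0): 0={cand,t=2,log=-}

2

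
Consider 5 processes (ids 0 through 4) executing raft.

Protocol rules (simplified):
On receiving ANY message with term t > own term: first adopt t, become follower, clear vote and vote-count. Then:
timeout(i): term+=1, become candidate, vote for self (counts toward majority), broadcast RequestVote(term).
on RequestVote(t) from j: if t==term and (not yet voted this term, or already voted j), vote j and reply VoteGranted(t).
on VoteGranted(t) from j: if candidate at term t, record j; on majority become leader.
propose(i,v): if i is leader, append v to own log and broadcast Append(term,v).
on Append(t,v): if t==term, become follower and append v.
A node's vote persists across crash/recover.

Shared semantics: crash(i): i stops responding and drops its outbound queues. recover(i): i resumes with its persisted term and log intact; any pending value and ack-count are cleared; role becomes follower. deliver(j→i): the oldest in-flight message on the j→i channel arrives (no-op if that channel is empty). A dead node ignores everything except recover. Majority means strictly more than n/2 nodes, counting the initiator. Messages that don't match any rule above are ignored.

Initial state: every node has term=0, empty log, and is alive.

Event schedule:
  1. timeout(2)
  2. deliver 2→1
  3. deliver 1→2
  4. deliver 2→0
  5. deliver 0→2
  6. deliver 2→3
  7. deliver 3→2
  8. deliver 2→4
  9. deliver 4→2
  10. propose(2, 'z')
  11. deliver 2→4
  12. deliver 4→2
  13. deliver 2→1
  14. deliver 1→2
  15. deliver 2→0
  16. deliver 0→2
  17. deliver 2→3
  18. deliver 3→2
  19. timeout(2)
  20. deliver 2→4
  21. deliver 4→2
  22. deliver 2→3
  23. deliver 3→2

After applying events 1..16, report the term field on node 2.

[1] timeout(2) → N2(cand t1 [-])
[2] deliver 2→1 → N1(foll t1 [-])
[3] deliver 1→2 → ∅
[4] deliver 2→0 → N0(foll t1 [-])
[5] deliver 0→2 → N2(lead t1 [-])
[6] deliver 2→3 → N3(foll t1 [-])
[7] deliver 3→2 → ∅
[8] deliver 2→4 → N4(foll t1 [-])
[9] deliver 4→2 → ∅
[10] propose(2,'z') → N2(lead t1 [z])
[11] deliver 2→4 → N4(foll t1 [z])
[12] deliver 4→2 → ∅
[13] deliver 2→1 → N1(foll t1 [z])
[14] deliver 1→2 → ∅
[15] deliver 2→0 → N0(foll t1 [z])
[16] deliver 0→2 → ∅

1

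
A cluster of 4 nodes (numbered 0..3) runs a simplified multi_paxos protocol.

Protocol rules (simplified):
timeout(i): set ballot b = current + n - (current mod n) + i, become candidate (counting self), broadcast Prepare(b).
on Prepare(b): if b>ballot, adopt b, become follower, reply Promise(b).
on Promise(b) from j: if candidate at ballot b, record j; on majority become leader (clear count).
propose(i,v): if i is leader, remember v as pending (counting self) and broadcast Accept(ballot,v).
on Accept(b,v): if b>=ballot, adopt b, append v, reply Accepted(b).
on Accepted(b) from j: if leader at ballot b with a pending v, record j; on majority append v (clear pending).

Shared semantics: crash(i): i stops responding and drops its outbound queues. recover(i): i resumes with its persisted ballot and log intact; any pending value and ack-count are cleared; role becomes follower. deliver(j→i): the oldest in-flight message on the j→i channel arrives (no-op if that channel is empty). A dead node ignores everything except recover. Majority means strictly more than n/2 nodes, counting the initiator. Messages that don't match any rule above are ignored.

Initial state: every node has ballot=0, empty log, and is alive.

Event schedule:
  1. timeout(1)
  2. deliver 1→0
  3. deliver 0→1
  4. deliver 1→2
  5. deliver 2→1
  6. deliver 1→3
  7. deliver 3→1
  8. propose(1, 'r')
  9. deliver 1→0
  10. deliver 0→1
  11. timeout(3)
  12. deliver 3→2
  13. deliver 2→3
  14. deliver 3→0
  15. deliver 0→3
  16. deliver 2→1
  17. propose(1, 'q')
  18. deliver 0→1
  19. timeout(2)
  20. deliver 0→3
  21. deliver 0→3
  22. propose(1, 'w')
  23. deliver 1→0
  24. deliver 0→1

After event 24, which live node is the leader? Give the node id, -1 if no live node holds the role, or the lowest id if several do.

1

[1] timeout(1) → N1(cand b5 [-])
[2] deliver 1→0 → N0(foll b5 [-])
[3] deliver 0→1 → ∅
[4] deliver 1→2 → N2(foll b5 [-])
[5] deliver 2→1 → N1(lead b5 [-])
[6] deliver 1→3 → N3(foll b5 [-])
[7] deliver 3→1 → ∅
[8] propose(1,'r') → ∅
[9] deliver 1→0 → N0(foll b5 [r])
[10] deliver 0→1 → ∅
[11] timeout(3) → N3(cand b11 [-])
[12] deliver 3→2 → N2(foll b11 [-])
[13] deliver 2→3 → ∅
[14] deliver 3→0 → N0(foll b11 [r])
[15] deliver 0→3 → N3(lead b11 [-])
[16] deliver 2→1 → ∅
[17] propose(1,'q') → ∅
[18] deliver 0→1 → ∅
[19] timeout(2) → N2(cand b14 [-])
[20] deliver 0→3 → ∅
[21] deliver 0→3 → ∅
[22] propose(1,'w') → ∅
[23] deliver 1→0 → ∅
[24] deliver 0→1 → ∅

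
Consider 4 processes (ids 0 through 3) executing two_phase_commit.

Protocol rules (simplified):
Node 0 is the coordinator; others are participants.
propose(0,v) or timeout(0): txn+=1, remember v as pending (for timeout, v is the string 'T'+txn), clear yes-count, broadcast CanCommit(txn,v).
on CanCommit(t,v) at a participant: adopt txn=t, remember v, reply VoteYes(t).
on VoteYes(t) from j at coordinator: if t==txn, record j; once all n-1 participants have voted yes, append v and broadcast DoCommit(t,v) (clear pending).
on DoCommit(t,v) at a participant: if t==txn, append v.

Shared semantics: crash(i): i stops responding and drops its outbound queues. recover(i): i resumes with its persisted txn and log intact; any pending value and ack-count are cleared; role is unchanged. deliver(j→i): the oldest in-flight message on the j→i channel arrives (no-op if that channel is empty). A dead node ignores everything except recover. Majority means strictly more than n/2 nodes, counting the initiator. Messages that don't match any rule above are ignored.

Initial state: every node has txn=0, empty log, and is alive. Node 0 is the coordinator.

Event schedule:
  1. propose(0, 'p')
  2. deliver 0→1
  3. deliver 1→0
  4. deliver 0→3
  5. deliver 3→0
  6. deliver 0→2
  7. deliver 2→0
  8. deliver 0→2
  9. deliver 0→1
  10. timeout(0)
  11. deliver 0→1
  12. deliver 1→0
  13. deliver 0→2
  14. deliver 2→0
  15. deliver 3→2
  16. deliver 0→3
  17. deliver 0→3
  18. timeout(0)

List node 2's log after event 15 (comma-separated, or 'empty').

1. propose(0,'p'):  <0:coor t1 ->
2. deliver 0→1:  <1:part t1 ->
3. deliver 1→0:  nop
4. deliver 0→3:  <3:part t1 ->
5. deliver 3→0:  nop
6. deliver 0→2:  <2:part t1 ->
7. deliver 2→0:  <0:coor t1 p>
8. deliver 0→2:  <2:part t1 p>
9. deliver 0→1:  <1:part t1 p>
10. timeout(0):  <0:coor t2 p>
11. deliver 0→1:  <1:part t2 p>
12. deliver 1→0:  nop
13. deliver 0→2:  <2:part t2 p>
14. deliver 2→0:  nop
15. deliver 3→2:  nop

p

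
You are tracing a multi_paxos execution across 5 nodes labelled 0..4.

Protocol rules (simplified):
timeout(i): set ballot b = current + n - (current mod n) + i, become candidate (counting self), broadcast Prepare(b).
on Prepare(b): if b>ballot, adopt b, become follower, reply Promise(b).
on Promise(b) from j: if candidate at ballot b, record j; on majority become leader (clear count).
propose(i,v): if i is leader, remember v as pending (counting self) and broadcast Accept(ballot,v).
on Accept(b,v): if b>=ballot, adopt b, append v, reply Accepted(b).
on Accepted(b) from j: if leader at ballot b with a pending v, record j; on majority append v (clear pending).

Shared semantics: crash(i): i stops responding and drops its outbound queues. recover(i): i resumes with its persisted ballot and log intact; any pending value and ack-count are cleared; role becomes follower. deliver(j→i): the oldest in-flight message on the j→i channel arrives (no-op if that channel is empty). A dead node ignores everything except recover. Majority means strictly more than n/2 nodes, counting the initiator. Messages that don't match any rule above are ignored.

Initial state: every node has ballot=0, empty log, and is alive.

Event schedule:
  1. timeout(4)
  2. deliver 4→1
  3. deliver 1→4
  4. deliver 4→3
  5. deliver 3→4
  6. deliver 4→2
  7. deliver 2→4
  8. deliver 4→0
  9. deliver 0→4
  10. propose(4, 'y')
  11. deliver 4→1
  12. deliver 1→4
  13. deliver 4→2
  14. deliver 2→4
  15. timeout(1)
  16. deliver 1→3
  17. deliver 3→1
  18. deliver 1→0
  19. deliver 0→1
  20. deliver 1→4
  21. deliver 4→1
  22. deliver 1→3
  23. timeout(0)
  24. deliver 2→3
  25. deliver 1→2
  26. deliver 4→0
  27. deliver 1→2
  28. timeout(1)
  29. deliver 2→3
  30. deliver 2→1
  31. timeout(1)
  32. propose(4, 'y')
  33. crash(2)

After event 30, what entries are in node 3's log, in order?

1. timeout(4):  <4:cand b9 ->
2. deliver 4→1:  <1:foll b9 ->
3. deliver 1→4:  nop
4. deliver 4→3:  <3:foll b9 ->
5. deliver 3→4:  <4:lead b9 ->
6. deliver 4→2:  <2:foll b9 ->
7. deliver 2→4:  nop
8. deliver 4→0:  <0:foll b9 ->
9. deliver 0→4:  nop
10. propose(4,'y'):  nop
11. deliver 4→1:  <1:foll b9 y>
12. deliver 1→4:  nop
13. deliver 4→2:  <2:foll b9 y>
14. deliver 2→4:  <4:lead b9 y>
15. timeout(1):  <1:cand b11 y>
16. deliver 1→3:  <3:foll b11 ->
17. deliver 3→1:  nop
18. deliver 1→0:  <0:foll b11 ->
19. deliver 0→1:  <1:lead b11 y>
20. deliver 1→4:  <4:foll b11 y>
21. deliver 4→1:  nop
22. deliver 1→3:  nop
23. timeout(0):  <0:cand b15 ->
24. deliver 2→3:  nop
25. deliver 1→2:  <2:foll b11 y>
26. deliver 4→0:  nop
27. deliver 1→2:  nop
28. timeout(1):  <1:cand b16 y>
29. deliver 2→3:  nop
30. deliver 2→1:  nop

empty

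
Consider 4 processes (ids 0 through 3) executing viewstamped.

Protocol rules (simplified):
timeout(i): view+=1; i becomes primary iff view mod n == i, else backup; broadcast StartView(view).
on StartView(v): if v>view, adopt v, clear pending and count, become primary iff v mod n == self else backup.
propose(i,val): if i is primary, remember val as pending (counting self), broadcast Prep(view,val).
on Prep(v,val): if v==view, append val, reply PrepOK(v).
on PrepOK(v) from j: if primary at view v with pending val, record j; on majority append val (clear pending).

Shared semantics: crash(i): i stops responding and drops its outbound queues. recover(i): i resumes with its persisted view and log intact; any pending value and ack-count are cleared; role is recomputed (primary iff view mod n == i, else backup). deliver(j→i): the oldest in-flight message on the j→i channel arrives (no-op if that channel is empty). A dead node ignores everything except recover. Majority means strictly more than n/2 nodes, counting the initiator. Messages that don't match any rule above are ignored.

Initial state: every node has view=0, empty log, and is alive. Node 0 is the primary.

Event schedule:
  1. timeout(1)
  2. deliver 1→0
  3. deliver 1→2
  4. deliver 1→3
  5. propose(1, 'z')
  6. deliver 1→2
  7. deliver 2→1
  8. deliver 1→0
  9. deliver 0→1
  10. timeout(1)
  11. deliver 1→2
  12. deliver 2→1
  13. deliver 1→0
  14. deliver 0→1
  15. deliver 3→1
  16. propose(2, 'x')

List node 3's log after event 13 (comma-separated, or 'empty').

[1] timeout(1) → N1(prim v1 [-])
[2] deliver 1→0 → N0(back v1 [-])
[3] deliver 1→2 → N2(back v1 [-])
[4] deliver 1→3 → N3(back v1 [-])
[5] propose(1,'z') → ∅
[6] deliver 1→2 → N2(back v1 [z])
[7] deliver 2→1 → ∅
[8] deliver 1→0 → N0(back v1 [z])
[9] deliver 0→1 → N1(prim v1 [z])
[10] timeout(1) → N1(back v2 [z])
[11] deliver 1→2 → N2(prim v2 [z])
[12] deliver 2→1 → ∅
[13] deliver 1→0 → N0(back v2 [z])

empty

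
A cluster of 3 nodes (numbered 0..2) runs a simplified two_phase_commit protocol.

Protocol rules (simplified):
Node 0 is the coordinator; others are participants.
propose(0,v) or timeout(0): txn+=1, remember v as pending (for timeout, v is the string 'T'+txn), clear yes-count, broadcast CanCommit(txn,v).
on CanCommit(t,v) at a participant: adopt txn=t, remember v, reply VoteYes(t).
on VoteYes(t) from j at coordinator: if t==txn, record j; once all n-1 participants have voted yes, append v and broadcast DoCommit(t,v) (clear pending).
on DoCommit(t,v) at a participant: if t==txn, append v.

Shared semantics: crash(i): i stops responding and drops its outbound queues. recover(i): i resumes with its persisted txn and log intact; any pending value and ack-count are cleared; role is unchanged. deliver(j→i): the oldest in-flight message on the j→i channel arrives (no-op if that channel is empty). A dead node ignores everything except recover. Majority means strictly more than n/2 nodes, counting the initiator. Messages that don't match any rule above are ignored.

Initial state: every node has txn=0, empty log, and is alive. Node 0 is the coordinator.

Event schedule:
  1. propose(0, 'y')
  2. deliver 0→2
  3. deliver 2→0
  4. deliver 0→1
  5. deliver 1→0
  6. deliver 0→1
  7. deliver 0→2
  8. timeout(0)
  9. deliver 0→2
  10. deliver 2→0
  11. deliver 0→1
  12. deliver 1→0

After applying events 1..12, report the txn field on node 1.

2

after 1 — propose(0,'y'): n0:coor/t1/[-]
after 2 — deliver 0→2: n2:part/t1/[-]
after 3 — deliver 2→0: ·
after 4 — deliver 0→1: n1:part/t1/[-]
after 5 — deliver 1→0: n0:coor/t1/[y]
after 6 — deliver 0→1: n1:part/t1/[y]
after 7 — deliver 0→2: n2:part/t1/[y]
after 8 — timeout(0): n0:coor/t2/[y]
after 9 — deliver 0→2: n2:part/t2/[y]
after 10 — deliver 2→0: ·
after 11 — deliver 0→1: n1:part/t2/[y]
after 12 — deliver 1→0: n0:coor/t2/[y,T2]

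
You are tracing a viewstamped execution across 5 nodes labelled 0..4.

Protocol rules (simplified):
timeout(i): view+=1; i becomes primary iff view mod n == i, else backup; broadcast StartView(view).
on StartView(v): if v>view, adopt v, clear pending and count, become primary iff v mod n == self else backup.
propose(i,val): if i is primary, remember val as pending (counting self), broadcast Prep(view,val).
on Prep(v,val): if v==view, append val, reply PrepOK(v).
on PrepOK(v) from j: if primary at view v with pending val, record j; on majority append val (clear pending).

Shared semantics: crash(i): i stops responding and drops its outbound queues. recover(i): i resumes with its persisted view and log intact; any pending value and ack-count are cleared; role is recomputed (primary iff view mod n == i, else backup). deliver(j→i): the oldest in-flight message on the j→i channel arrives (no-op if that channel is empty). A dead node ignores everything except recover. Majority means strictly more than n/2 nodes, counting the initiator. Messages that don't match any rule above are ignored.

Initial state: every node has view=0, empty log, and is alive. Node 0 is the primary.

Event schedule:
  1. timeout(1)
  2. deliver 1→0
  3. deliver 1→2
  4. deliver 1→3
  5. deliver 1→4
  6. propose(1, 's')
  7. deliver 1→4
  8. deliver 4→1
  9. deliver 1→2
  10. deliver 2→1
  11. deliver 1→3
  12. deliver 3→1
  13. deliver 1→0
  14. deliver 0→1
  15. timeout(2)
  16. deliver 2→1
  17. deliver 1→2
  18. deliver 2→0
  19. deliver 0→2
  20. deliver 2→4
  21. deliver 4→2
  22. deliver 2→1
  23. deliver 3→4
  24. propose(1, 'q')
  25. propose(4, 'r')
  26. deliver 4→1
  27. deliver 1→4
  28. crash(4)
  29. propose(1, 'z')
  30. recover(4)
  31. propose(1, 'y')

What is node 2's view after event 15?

e1 timeout(1): 1[prim,v=1,-]
e2 deliver 1→0: 0[back,v=1,-]
e3 deliver 1→2: 2[back,v=1,-]
e4 deliver 1→3: 3[back,v=1,-]
e5 deliver 1→4: 4[back,v=1,-]
e6 propose(1,'s'): ·
e7 deliver 1→4: 4[back,v=1,s]
e8 deliver 4→1: ·
e9 deliver 1→2: 2[back,v=1,s]
e10 deliver 2→1: 1[prim,v=1,s]
e11 deliver 1→3: 3[back,v=1,s]
e12 deliver 3→1: ·
e13 deliver 1→0: 0[back,v=1,s]
e14 deliver 0→1: ·
e15 timeout(2): 2[prim,v=2,s]

2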